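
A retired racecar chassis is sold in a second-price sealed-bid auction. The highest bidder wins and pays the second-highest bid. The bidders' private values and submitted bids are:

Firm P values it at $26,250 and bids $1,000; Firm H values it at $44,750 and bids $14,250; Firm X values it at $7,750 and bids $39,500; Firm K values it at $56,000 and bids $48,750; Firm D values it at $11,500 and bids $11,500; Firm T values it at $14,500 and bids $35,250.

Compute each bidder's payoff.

Payoffs: Firm P $0, Firm H $0, Firm X $0, Firm K $16,500, Firm D $0, Firm T $0.

Ranking the bids: Firm K $48,750, then Firm X $39,500, then Firm T $35,250, then Firm H $14,250, then Firm D $11,500, then Firm P $1,000.
Firm K has the top bid and wins; the price is the second-highest bid, $39,500.
Firm K's payoff = $56,000 − $39,500 = $16,500. All other bidders lose, so their payoff is 0.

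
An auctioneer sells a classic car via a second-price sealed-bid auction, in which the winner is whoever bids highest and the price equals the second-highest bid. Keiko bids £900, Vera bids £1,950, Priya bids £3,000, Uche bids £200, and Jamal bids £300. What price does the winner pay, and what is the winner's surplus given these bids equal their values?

The winner pays £1,950 for a surplus of £1,050.

Ranking the bids: Priya £3,000, then Vera £1,950, then Keiko £900, then Jamal £300, then Uche £200.
Priya is the highest bidder, so Priya wins.
Under the second-price rule, the price is the second-highest bid: £1,950.
Surplus = £3,000 − £1,950 = £1,050.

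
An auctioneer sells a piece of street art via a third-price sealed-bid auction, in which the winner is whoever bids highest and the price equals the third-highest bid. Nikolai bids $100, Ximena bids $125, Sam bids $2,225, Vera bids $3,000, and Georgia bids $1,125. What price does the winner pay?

Ranking the bids: Vera $3,000, then Sam $2,225, then Georgia $1,125, then Ximena $125, then Nikolai $100.
Vera is the highest bidder, so Vera wins.
Under the third-price rule, the price is the third-highest bid: $1,125.

$1,125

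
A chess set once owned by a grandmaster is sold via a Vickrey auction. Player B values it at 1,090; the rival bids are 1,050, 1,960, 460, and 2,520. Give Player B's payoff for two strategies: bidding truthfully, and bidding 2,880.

Truthful: 0; alternative: -1,430.

The highest competing bid is 2,520.
Bidding truthfully at 1,090: the top bid is 2,520 (a rival), so Player B loses. Payoff = 0.
Bidding 2,880: Player B has the top bid, wins, and pays the second-highest bid 2,520. Payoff = 1,090 − 2,520 = -1,430.
Deviating from a truthful bid can only lose payoff in a second-price auction — never gain.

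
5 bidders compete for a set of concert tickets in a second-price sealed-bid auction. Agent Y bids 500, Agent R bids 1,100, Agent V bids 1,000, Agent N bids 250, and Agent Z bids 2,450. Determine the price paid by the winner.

1,100

Ordered from highest: Agent Z 2,450 > Agent R 1,100 > Agent V 1,000 > Agent Y 500 > Agent N 250.
Agent Z has the highest bid, so Agent Z wins.
The second-highest bid is 1,100, so that is what Agent Z pays.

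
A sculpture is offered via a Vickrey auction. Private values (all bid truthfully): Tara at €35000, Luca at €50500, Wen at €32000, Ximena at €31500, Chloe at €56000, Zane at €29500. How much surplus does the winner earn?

Sorted high to low: Chloe €56000; Luca €50500; Tara €35000; Wen €32000; Ximena €31500; Zane €29500.
Chloe wins with the top bid and pays the second-highest, €50500.
Surplus = €56000 − €50500 = €5500.

€5500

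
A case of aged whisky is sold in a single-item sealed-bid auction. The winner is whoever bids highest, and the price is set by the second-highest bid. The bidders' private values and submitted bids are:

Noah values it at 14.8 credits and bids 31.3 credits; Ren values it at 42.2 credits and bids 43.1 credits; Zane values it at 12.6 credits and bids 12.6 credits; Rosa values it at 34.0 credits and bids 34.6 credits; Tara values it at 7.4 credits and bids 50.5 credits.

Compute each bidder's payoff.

Ordered from highest: Tara 50.5 credits > Ren 43.1 credits > Rosa 34.6 credits > Noah 31.3 credits > Zane 12.6 credits.
Tara has the top bid and wins; the price is the second-highest bid, 43.1 credits.
Tara's payoff = 7.4 credits − 43.1 credits = -35.7 credits. All other bidders lose, so their payoff is 0.

Noah 0.0 credits, Ren 0.0 credits, Zane 0.0 credits, Rosa 0.0 credits, Tara -35.7 credits.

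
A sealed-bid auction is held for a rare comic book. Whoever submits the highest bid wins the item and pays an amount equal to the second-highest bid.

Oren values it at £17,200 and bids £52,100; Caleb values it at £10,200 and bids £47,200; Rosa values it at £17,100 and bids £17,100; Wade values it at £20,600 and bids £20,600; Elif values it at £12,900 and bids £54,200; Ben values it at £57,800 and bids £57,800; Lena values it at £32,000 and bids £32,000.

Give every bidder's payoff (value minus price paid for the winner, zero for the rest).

Oren £0, Caleb £0, Rosa £0, Wade £0, Elif £0, Ben £3,600, Lena £0.

Bids in descending order: Ben £57,800, then Elif £54,200, then Oren £52,100, then Caleb £47,200, then Lena £32,000, then Wade £20,600, then Rosa £17,100.
Ben has the top bid and wins; the price is the second-highest bid, £54,200.
Ben's payoff = £57,800 − £54,200 = £3,600. All other bidders lose, so their payoff is 0.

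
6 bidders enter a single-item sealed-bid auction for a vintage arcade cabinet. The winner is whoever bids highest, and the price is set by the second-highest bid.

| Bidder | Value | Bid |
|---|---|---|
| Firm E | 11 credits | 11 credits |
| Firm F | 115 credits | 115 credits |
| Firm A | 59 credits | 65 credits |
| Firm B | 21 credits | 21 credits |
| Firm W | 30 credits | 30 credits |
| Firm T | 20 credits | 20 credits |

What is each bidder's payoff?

Payoffs: Firm E 0 credits, Firm F 50 credits, Firm A 0 credits, Firm B 0 credits, Firm W 0 credits, Firm T 0 credits.

Bids in descending order: Firm F 115 credits, then Firm A 65 credits, then Firm W 30 credits, then Firm B 21 credits, then Firm T 20 credits, then Firm E 11 credits.
Firm F has the top bid and wins; the price is the second-highest bid, 65 credits.
Firm F's payoff = 115 credits − 65 credits = 50 credits. All other bidders lose, so their payoff is 0.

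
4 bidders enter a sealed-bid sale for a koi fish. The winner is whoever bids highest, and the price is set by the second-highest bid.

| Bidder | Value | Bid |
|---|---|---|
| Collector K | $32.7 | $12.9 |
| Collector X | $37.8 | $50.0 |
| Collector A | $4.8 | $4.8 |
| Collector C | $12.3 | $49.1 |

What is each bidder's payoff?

Ranking the bids: Collector X $50.0; Collector C $49.1; Collector K $12.9; Collector A $4.8.
Collector X has the top bid and wins; the price is the second-highest bid, $49.1.
Collector X's payoff = $37.8 − $49.1 = -$11.3. All other bidders lose, so their payoff is 0.

Collector K $0.0, Collector X -$11.3, Collector A $0.0, Collector C $0.0.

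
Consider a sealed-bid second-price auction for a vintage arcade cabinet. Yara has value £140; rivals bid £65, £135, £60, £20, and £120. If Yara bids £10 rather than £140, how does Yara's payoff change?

The highest competing bid is £135.
Bidding truthfully at £140: Yara has the top bid, wins, and pays the second-highest bid £135. Payoff = £140 − £135 = £5.
Bidding £10: the top bid is £135 (a rival), so Yara loses. Payoff = £0.
Change = £0 − £5 = -£5.
Deviating from a truthful bid can only lose payoff in a second-price auction — never gain.

Change in payoff: -£5.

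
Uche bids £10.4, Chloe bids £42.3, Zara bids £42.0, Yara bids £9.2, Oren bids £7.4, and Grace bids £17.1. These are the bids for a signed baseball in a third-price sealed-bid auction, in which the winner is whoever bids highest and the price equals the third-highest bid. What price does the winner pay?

Bids in descending order: Chloe £42.3; Zara £42.0; Grace £17.1; Uche £10.4; Yara £9.2; Oren £7.4.
Chloe is the highest bidder, so Chloe wins.
Under the third-price rule, the price is the third-highest bid: £17.1.

Price paid: £17.1.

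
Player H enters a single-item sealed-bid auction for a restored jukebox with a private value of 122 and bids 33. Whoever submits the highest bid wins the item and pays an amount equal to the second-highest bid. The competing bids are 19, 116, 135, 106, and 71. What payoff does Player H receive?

Highest competing bid: 135.
Player H's bid 33 is not the highest, so Player H loses, pays nothing, and earns zero payoff.

Player H's payoff: 0.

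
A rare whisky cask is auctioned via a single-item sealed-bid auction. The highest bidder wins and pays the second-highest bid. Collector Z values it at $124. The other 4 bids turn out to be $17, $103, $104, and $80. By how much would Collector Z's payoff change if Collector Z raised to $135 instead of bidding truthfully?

Change in payoff: $0.

The highest competing bid is $104.
Bidding truthfully at $124: Collector Z has the top bid, wins, and pays the second-highest bid $104. Payoff = $124 − $104 = $20.
Bidding $135: Collector Z has the top bid, wins, and pays the second-highest bid $104. Payoff = $124 − $104 = $20.
Change = $20 − $20 = $0.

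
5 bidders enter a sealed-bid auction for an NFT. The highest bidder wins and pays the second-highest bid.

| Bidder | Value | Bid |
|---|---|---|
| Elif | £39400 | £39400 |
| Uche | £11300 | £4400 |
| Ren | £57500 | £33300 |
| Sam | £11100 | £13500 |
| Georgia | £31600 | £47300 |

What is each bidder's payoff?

Ordered from highest: Georgia £47300; Elif £39400; Ren £33300; Sam £13500; Uche £4400.
Georgia has the top bid and wins; the price is the second-highest bid, £39400.
Georgia's payoff = £31600 − £39400 = -£7800. All other bidders lose, so their payoff is 0.

Elif £0, Uche £0, Ren £0, Sam £0, Georgia -£7800.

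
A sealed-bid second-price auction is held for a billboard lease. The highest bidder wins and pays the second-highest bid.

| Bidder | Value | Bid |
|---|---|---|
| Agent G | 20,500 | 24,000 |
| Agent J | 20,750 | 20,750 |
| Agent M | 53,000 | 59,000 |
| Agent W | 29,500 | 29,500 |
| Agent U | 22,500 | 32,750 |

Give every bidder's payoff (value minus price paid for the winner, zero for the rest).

Bids in descending order: Agent M 59,000; Agent U 32,750; Agent W 29,500; Agent G 24,000; Agent J 20,750.
Agent M has the top bid and wins; the price is the second-highest bid, 32,750.
Agent M's payoff = 53,000 − 32,750 = 20,250. All other bidders lose, so their payoff is 0.

Agent G 0, Agent J 0, Agent M 20,250, Agent W 0, Agent U 0.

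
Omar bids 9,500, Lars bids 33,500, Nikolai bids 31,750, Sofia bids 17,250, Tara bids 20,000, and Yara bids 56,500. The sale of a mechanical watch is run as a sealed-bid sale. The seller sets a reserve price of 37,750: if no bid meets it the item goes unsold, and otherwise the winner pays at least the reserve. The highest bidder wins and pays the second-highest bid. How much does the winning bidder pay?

37,750

Ranking the bids: Yara 56,500 > Lars 33,500 > Nikolai 31,750 > Tara 20,000 > Sofia 17,250 > Omar 9,500.
Yara has the highest bid, so Yara wins.
The second-highest bid is 33,500, but the reserve 37,750 is higher, so the price is the reserve.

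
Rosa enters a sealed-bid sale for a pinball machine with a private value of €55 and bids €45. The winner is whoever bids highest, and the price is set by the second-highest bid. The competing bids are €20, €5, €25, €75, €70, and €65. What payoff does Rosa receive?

Highest competing bid: €75.
Rosa's bid €45 is not the highest, so Rosa loses, pays nothing, and earns zero payoff.

Rosa's payoff: €0.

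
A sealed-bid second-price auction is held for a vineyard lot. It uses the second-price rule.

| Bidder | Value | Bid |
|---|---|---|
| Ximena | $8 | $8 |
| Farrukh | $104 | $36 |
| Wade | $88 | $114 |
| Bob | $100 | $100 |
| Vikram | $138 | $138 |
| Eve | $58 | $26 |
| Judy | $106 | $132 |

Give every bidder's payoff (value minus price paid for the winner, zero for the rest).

Ordered from highest: Vikram $138; Judy $132; Wade $114; Bob $100; Farrukh $36; Eve $26; Ximena $8.
Vikram has the top bid and wins; the price is the second-highest bid, $132.
Vikram's payoff = $138 − $132 = $6. All other bidders lose, so their payoff is 0.

Ximena $0, Farrukh $0, Wade $0, Bob $0, Vikram $6, Eve $0, Judy $0.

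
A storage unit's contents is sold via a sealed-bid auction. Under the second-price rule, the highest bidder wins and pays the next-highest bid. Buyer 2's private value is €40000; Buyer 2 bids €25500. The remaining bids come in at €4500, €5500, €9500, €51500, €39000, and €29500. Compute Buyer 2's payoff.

Highest competing bid: €51500.
Buyer 2's bid €25500 is not the highest, so Buyer 2 loses, pays nothing, and earns zero payoff.

The bidder's payoff: €0.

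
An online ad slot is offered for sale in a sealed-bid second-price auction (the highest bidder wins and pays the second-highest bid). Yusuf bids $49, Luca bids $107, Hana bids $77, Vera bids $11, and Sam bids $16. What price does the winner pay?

$77

Bids in descending order: Luca $107, then Hana $77, then Yusuf $49, then Sam $16, then Vera $11.
Luca is the highest bidder, so Luca wins.
Under the second-price rule, the price is the second-highest bid: $77.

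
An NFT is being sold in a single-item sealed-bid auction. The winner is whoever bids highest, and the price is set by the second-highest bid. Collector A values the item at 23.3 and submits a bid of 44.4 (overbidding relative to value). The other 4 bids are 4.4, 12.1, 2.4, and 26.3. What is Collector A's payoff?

Highest competing bid: 26.3.
Collector A's bid 44.4 is the highest overall, so Collector A wins and pays the second-highest bid, 26.3.
Payoff = value − price = 23.3 − 26.3 = -3.0.

Collector A's payoff: -3.0.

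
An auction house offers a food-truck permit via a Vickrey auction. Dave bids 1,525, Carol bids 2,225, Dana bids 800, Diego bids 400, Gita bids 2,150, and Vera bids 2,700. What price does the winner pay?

2,225

Ranking the bids: Vera 2,700, then Carol 2,225, then Gita 2,150, then Dave 1,525, then Dana 800, then Diego 400.
Vera has the highest bid, so Vera wins.
The second-highest bid is 2,225, so that is what Vera pays.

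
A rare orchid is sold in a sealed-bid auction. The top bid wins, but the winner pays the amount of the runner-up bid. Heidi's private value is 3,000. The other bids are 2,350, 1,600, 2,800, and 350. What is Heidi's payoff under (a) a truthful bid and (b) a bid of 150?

The highest competing bid is 2,800.
Bidding truthfully at 3,000: Heidi has the top bid, wins, and pays the second-highest bid 2,800. Payoff = 3,000 − 2,800 = 200.
Bidding 150: the top bid is 2,800 (a rival), so Heidi loses. Payoff = 0.
Deviating from a truthful bid can only lose payoff in a second-price auction — never gain.

Truthful: 200; alternative: 0.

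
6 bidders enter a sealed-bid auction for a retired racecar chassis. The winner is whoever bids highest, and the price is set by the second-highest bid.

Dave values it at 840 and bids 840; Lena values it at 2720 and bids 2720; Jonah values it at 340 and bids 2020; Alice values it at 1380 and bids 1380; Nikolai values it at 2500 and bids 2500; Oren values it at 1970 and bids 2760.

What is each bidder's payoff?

Bids in descending order: Oren 2760; Lena 2720; Nikolai 2500; Jonah 2020; Alice 1380; Dave 840.
Oren has the top bid and wins; the price is the second-highest bid, 2720.
Oren's payoff = 1970 − 2720 = -750. All other bidders lose, so their payoff is 0.

Dave 0, Lena 0, Jonah 0, Alice 0, Nikolai 0, Oren -750.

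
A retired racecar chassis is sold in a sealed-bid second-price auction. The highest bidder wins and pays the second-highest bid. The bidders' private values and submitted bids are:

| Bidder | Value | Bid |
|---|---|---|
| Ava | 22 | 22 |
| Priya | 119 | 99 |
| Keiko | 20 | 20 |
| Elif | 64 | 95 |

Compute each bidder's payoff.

Ava 0, Priya 24, Keiko 0, Elif 0.

Ranking the bids: Priya 99; Elif 95; Ava 22; Keiko 20.
Priya has the top bid and wins; the price is the second-highest bid, 95.
Priya's payoff = 119 − 95 = 24. All other bidders lose, so their payoff is 0.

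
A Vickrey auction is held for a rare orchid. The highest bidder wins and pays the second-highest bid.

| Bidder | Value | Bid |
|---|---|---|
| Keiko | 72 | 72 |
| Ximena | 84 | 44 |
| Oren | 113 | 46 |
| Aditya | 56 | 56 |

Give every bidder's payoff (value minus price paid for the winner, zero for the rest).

Sorted high to low: Keiko 72; Aditya 56; Oren 46; Ximena 44.
Keiko has the top bid and wins; the price is the second-highest bid, 56.
Keiko's payoff = 72 − 56 = 16. All other bidders lose, so their payoff is 0.

Keiko 16, Ximena 0, Oren 0, Aditya 0.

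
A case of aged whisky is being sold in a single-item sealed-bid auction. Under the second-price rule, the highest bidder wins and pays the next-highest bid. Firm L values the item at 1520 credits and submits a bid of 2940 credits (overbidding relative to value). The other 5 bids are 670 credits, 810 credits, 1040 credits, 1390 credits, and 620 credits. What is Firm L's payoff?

Firm L's payoff: 130 credits.

Highest competing bid: 1390 credits.
Firm L's bid 2940 credits is the highest overall, so Firm L wins and pays the second-highest bid, 1390 credits.
Payoff = value − price = 1520 credits − 1390 credits = 130 credits.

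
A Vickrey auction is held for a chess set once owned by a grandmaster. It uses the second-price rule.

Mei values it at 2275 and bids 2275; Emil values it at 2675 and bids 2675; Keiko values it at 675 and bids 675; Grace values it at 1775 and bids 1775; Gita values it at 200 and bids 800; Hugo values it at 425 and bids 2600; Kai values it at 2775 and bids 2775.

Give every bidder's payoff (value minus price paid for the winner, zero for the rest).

Bids in descending order: Kai 2775; Emil 2675; Hugo 2600; Mei 2275; Grace 1775; Gita 800; Keiko 675.
Kai has the top bid and wins; the price is the second-highest bid, 2675.
Kai's payoff = 2775 − 2675 = 100. All other bidders lose, so their payoff is 0.

Mei 0, Emil 0, Keiko 0, Grace 0, Gita 0, Hugo 0, Kai 100.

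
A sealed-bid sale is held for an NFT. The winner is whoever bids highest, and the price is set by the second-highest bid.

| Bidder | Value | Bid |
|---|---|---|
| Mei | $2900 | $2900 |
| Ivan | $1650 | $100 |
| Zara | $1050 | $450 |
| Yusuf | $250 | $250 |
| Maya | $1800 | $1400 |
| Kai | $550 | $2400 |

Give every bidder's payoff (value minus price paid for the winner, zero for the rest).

Mei $500, Ivan $0, Zara $0, Yusuf $0, Maya $0, Kai $0.

Bids in descending order: Mei $2900, then Kai $2400, then Maya $1400, then Zara $450, then Yusuf $250, then Ivan $100.
Mei has the top bid and wins; the price is the second-highest bid, $2400.
Mei's payoff = $2900 − $2400 = $500. All other bidders lose, so their payoff is 0.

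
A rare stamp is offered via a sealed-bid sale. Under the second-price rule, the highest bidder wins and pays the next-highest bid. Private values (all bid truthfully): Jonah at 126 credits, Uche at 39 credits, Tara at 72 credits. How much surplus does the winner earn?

54 credits

Sorted high to low: Jonah 126 credits, then Tara 72 credits, then Uche 39 credits.
Jonah wins with the top bid and pays the second-highest, 72 credits.
Surplus = 126 credits − 72 credits = 54 credits.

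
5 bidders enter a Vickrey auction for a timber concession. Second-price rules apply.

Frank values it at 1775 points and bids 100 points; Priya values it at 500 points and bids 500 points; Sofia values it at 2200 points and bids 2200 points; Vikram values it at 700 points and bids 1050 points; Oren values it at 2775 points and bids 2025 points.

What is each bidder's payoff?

Frank 0 points, Priya 0 points, Sofia 175 points, Vikram 0 points, Oren 0 points.

Bids in descending order: Sofia 2200 points > Oren 2025 points > Vikram 1050 points > Priya 500 points > Frank 100 points.
Sofia has the top bid and wins; the price is the second-highest bid, 2025 points.
Sofia's payoff = 2200 points − 2025 points = 175 points. All other bidders lose, so their payoff is 0.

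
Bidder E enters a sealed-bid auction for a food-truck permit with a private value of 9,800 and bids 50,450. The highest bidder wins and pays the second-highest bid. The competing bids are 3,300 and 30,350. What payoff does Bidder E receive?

-20,550

Highest competing bid: 30,350.
Bidder E's bid 50,450 is the highest overall, so Bidder E wins and pays the second-highest bid, 30,350.
Payoff = value − price = 9,800 − 30,350 = -20,550.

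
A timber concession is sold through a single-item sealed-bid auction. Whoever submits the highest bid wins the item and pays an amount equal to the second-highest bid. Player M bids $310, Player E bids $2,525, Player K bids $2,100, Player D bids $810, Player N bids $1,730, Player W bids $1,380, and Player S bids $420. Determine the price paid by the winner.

Ordered from highest: Player E $2,525 > Player K $2,100 > Player N $1,730 > Player W $1,380 > Player D $810 > Player S $420 > Player M $310.
Player E has the highest bid, so Player E wins.
The second-highest bid is $2,100, so that is what Player E pays.

Price paid: $2,100.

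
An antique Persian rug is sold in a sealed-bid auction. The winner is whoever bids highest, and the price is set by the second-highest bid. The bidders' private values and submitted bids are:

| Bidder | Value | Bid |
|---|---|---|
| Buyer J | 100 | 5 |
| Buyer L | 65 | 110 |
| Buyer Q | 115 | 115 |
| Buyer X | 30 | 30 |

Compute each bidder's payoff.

Sorted high to low: Buyer Q 115 > Buyer L 110 > Buyer X 30 > Buyer J 5.
Buyer Q has the top bid and wins; the price is the second-highest bid, 110.
Buyer Q's payoff = 115 − 110 = 5. All other bidders lose, so their payoff is 0.

Payoffs: Buyer J 0, Buyer L 0, Buyer Q 5, Buyer X 0.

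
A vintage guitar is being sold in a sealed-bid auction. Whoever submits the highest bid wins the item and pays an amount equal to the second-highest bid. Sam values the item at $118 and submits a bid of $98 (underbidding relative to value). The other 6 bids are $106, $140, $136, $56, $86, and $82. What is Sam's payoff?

Highest competing bid: $140.
Sam's bid $98 is not the highest, so Sam loses, pays nothing, and earns zero payoff.

Sam's payoff: $0.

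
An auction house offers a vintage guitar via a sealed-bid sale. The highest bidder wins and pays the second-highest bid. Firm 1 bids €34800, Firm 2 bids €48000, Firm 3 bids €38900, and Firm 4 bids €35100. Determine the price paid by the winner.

Sorted high to low: Firm 2 €48000 > Firm 3 €38900 > Firm 4 €35100 > Firm 1 €34800.
Firm 2 has the highest bid, so Firm 2 wins.
The second-highest bid is €38900, so that is what Firm 2 pays.

Price paid: €38900.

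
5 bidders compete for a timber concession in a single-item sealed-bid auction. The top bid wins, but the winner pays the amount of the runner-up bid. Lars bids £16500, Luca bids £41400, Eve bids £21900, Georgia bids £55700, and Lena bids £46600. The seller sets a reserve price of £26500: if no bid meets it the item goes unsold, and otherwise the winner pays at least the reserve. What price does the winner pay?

The winner pays £46600.

Ordered from highest: Georgia £55700 > Lena £46600 > Luca £41400 > Eve £21900 > Lars £16500.
Georgia has the highest bid, so Georgia wins.
The second-highest bid is £46600, which exceeds the reserve, so that sets the price.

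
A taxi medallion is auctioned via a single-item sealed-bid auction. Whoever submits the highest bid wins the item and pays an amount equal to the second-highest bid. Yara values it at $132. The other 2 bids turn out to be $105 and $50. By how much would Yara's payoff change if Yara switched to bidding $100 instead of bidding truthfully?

The highest competing bid is $105.
Bidding truthfully at $132: Yara has the top bid, wins, and pays the second-highest bid $105. Payoff = $132 − $105 = $27.
Bidding $100: the top bid is $105 (a rival), so Yara loses. Payoff = $0.
Change = $0 − $27 = -$27.

Payoff change: -$27.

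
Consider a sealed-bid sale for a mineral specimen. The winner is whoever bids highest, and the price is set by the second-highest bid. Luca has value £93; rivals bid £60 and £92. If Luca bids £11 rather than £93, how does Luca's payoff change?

The highest competing bid is £92.
Bidding truthfully at £93: Luca has the top bid, wins, and pays the second-highest bid £92. Payoff = £93 − £92 = £1.
Bidding £11: the top bid is £92 (a rival), so Luca loses. Payoff = £0.
Change = £0 − £1 = -£1.
This is the dominant-strategy logic: truthful bidding weakly beats any alternative.

Change in payoff: -£1.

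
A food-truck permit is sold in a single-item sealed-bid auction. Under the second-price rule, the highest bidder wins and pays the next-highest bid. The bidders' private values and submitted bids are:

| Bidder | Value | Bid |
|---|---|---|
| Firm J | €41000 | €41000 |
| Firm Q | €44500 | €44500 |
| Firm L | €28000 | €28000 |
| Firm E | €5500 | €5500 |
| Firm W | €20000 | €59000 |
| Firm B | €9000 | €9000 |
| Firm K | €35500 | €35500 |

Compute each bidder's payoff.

Bids in descending order: Firm W €59000; Firm Q €44500; Firm J €41000; Firm K €35500; Firm L €28000; Firm B €9000; Firm E €5500.
Firm W has the top bid and wins; the price is the second-highest bid, €44500.
Firm W's payoff = €20000 − €44500 = -€24500. All other bidders lose, so their payoff is 0.

Payoffs: Firm J €0, Firm Q €0, Firm L €0, Firm E €0, Firm W -€24500, Firm B €0, Firm K €0.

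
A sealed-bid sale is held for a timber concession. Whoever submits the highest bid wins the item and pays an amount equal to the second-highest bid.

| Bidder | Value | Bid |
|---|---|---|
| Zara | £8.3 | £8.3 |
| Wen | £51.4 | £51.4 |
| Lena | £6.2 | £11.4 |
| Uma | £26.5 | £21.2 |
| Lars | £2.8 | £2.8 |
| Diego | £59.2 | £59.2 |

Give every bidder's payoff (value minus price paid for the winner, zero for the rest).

Sorted high to low: Diego £59.2, then Wen £51.4, then Uma £21.2, then Lena £11.4, then Zara £8.3, then Lars £2.8.
Diego has the top bid and wins; the price is the second-highest bid, £51.4.
Diego's payoff = £59.2 − £51.4 = £7.8. All other bidders lose, so their payoff is 0.

Payoffs: Zara £0.0, Wen £0.0, Lena £0.0, Uma £0.0, Lars £0.0, Diego £7.8.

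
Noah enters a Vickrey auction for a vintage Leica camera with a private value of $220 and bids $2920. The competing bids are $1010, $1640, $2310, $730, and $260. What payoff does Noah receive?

Highest competing bid: $2310.
Noah's bid $2920 is the highest overall, so Noah wins and pays the second-highest bid, $2310.
Payoff = value − price = $220 − $2310 = -$2090.

Payoff = -$2090.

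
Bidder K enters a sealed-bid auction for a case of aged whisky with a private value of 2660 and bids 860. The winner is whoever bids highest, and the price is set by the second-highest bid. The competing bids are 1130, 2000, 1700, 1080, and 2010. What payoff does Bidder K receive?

0

Highest competing bid: 2010.
Bidder K's bid 860 is not the highest, so Bidder K loses, pays nothing, and earns zero payoff.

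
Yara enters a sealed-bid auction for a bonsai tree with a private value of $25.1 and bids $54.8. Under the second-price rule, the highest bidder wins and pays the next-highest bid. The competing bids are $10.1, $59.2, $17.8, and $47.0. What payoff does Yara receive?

Yara's payoff: $0.0.

Highest competing bid: $59.2.
Yara's bid $54.8 is not the highest, so Yara loses, pays nothing, and earns zero payoff.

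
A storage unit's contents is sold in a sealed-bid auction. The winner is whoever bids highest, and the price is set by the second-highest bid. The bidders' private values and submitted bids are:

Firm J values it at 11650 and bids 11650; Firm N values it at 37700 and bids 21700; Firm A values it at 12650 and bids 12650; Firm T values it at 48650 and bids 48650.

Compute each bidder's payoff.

Sorted high to low: Firm T 48650 > Firm N 21700 > Firm A 12650 > Firm J 11650.
Firm T has the top bid and wins; the price is the second-highest bid, 21700.
Firm T's payoff = 48650 − 21700 = 26950. All other bidders lose, so their payoff is 0.

Payoffs: Firm J 0, Firm N 0, Firm A 0, Firm T 26950.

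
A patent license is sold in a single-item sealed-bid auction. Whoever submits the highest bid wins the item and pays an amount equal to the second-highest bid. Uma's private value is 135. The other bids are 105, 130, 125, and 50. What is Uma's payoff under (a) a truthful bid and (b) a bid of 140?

The highest competing bid is 130.
Bidding truthfully at 135: Uma has the top bid, wins, and pays the second-highest bid 130. Payoff = 135 − 130 = 5.
Bidding 140: Uma has the top bid, wins, and pays the second-highest bid 130. Payoff = 135 − 130 = 5.

Truthful: 5; alternative: 5.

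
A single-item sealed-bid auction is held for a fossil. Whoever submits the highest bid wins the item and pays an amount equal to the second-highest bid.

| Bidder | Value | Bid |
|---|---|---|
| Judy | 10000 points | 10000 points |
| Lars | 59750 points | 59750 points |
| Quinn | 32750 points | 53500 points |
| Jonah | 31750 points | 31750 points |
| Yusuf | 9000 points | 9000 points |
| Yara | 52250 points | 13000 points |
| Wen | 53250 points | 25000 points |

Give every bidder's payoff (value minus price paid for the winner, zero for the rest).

Payoffs: Judy 0 points, Lars 6250 points, Quinn 0 points, Jonah 0 points, Yusuf 0 points, Yara 0 points, Wen 0 points.

Ranking the bids: Lars 59750 points, then Quinn 53500 points, then Jonah 31750 points, then Wen 25000 points, then Yara 13000 points, then Judy 10000 points, then Yusuf 9000 points.
Lars has the top bid and wins; the price is the second-highest bid, 53500 points.
Lars's payoff = 59750 points − 53500 points = 6250 points. All other bidders lose, so their payoff is 0.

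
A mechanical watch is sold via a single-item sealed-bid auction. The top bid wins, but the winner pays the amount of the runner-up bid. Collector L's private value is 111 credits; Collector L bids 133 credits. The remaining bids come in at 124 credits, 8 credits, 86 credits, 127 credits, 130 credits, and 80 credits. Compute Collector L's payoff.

Highest competing bid: 130 credits.
Collector L's bid 133 credits is the highest overall, so Collector L wins and pays the second-highest bid, 130 credits.
Payoff = value − price = 111 credits − 130 credits = -19 credits.
Overbidding won the item at a price above value — truthful bidding would have avoided this loss.

Payoff = -19 credits.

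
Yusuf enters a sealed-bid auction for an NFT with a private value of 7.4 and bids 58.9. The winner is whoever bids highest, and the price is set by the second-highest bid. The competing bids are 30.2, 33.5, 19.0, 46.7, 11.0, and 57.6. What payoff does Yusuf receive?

Highest competing bid: 57.6.
Yusuf's bid 58.9 is the highest overall, so Yusuf wins and pays the second-highest bid, 57.6.
Payoff = value − price = 7.4 − 57.6 = -50.2.
Overbidding won the item at a price above value — truthful bidding would have avoided this loss.

Payoff = -50.2.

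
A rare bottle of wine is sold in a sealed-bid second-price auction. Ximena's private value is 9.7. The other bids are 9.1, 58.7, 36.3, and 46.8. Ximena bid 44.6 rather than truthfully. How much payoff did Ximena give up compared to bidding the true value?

The highest competing bid is 58.7.
Bidding truthfully at 9.7: the top bid is 58.7 (a rival), so Ximena loses. Payoff = 0.0.
Bidding 44.6: the top bid is 58.7 (a rival), so Ximena loses. Payoff = 0.0.
Regret = truthful payoff − actual payoff = 0.0 − 0.0 = 0.0.
The bid only affects whether you win, not the price — here both bids land on the same side of the top rival bid, so the deviation is payoff-neutral.

0.0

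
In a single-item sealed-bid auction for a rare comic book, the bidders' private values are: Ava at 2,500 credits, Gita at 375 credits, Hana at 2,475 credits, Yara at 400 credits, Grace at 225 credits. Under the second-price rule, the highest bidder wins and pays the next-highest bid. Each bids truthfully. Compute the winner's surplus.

Surplus = 25 credits.

Ordered from highest: Ava 2,500 credits; Hana 2,475 credits; Yara 400 credits; Gita 375 credits; Grace 225 credits.
Ava wins with the top bid and pays the second-highest, 2,475 credits.
Surplus = 2,500 credits − 2,475 credits = 25 credits.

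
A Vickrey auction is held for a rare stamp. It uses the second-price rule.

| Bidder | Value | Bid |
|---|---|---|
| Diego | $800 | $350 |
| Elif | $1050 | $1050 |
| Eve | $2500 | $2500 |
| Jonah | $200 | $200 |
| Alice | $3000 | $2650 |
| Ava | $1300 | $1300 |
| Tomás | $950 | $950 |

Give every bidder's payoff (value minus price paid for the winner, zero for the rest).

Diego $0, Elif $0, Eve $0, Jonah $0, Alice $500, Ava $0, Tomás $0.

Ranking the bids: Alice $2650 > Eve $2500 > Ava $1300 > Elif $1050 > Tomás $950 > Diego $350 > Jonah $200.
Alice has the top bid and wins; the price is the second-highest bid, $2500.
Alice's payoff = $3000 − $2500 = $500. All other bidders lose, so their payoff is 0.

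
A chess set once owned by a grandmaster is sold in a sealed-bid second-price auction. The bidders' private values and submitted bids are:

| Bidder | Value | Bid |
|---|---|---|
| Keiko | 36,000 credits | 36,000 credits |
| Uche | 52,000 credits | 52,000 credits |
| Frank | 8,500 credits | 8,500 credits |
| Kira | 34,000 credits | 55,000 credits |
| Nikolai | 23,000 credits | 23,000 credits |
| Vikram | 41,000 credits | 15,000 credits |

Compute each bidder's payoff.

Ordered from highest: Kira 55,000 credits > Uche 52,000 credits > Keiko 36,000 credits > Nikolai 23,000 credits > Vikram 15,000 credits > Frank 8,500 credits.
Kira has the top bid and wins; the price is the second-highest bid, 52,000 credits.
Kira's payoff = 34,000 credits − 52,000 credits = -18,000 credits. All other bidders lose, so their payoff is 0.

Payoffs: Keiko 0 credits, Uche 0 credits, Frank 0 credits, Kira -18,000 credits, Nikolai 0 credits, Vikram 0 credits.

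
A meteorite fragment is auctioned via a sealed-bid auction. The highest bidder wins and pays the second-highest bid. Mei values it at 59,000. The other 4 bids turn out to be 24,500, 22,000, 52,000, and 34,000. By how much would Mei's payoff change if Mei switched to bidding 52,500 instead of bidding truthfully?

The highest competing bid is 52,000.
Bidding truthfully at 59,000: Mei has the top bid, wins, and pays the second-highest bid 52,000. Payoff = 59,000 − 52,000 = 7,000.
Bidding 52,500: Mei has the top bid, wins, and pays the second-highest bid 52,000. Payoff = 59,000 − 52,000 = 7,000.
Change = 7,000 − 7,000 = 0.

0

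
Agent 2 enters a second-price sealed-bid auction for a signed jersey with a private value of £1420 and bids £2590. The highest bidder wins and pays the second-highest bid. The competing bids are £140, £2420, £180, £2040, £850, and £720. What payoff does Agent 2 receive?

Highest competing bid: £2420.
Agent 2's bid £2590 is the highest overall, so Agent 2 wins and pays the second-highest bid, £2420.
Payoff = value − price = £1420 − £2420 = -£1000.

The bidder's payoff: -£1000.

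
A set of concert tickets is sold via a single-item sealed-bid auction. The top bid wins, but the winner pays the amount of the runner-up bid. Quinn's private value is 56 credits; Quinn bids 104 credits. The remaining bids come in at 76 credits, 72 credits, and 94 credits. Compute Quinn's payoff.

-38 credits

Highest competing bid: 94 credits.
Quinn's bid 104 credits is the highest overall, so Quinn wins and pays the second-highest bid, 94 credits.
Payoff = value − price = 56 credits − 94 credits = -38 credits.
Overbidding won the item at a price above value — truthful bidding would have avoided this loss.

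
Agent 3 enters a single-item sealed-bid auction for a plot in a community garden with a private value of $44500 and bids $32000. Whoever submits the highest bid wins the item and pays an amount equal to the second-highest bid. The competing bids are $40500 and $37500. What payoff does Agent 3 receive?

$0

Highest competing bid: $40500.
Agent 3's bid $32000 is not the highest, so Agent 3 loses, pays nothing, and earns zero payoff.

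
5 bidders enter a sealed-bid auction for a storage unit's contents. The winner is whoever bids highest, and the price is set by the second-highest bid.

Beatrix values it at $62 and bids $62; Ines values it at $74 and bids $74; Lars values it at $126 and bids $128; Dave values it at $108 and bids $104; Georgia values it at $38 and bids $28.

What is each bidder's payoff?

Ordered from highest: Lars $128, then Dave $104, then Ines $74, then Beatrix $62, then Georgia $28.
Lars has the top bid and wins; the price is the second-highest bid, $104.
Lars's payoff = $126 − $104 = $22. All other bidders lose, so their payoff is 0.

Payoffs: Beatrix $0, Ines $0, Lars $22, Dave $0, Georgia $0.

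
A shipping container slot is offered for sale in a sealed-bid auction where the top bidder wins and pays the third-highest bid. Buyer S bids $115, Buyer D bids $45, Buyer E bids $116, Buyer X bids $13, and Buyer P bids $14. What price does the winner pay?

Sorted high to low: Buyer E $116, then Buyer S $115, then Buyer D $45, then Buyer P $14, then Buyer X $13.
Buyer E is the highest bidder, so Buyer E wins.
Under the third-price rule, the price is the third-highest bid: $45.

The winner pays $45.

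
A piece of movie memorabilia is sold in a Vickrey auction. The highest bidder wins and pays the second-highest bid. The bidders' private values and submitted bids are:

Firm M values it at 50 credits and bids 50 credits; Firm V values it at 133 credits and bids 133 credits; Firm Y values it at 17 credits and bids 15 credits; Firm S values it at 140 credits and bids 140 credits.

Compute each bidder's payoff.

Payoffs: Firm M 0 credits, Firm V 0 credits, Firm Y 0 credits, Firm S 7 credits.

Bids in descending order: Firm S 140 credits, then Firm V 133 credits, then Firm M 50 credits, then Firm Y 15 credits.
Firm S has the top bid and wins; the price is the second-highest bid, 133 credits.
Firm S's payoff = 140 credits − 133 credits = 7 credits. All other bidders lose, so their payoff is 0.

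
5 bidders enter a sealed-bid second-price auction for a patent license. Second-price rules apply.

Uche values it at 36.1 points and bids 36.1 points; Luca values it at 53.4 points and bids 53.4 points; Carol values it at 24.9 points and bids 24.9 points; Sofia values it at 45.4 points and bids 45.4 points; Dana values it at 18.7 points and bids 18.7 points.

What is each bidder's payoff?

Ordered from highest: Luca 53.4 points, then Sofia 45.4 points, then Uche 36.1 points, then Carol 24.9 points, then Dana 18.7 points.
Luca has the top bid and wins; the price is the second-highest bid, 45.4 points.
Luca's payoff = 53.4 points − 45.4 points = 8.0 points. All other bidders lose, so their payoff is 0.

Payoffs: Uche 0.0 points, Luca 8.0 points, Carol 0.0 points, Sofia 0.0 points, Dana 0.0 points.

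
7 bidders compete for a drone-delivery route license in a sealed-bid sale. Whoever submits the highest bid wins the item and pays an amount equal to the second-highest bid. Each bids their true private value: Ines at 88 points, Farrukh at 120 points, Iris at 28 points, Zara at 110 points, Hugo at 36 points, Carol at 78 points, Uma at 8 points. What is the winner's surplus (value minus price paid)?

Winner's surplus: 10 points.

Bids in descending order: Farrukh 120 points, then Zara 110 points, then Ines 88 points, then Carol 78 points, then Hugo 36 points, then Iris 28 points, then Uma 8 points.
Farrukh wins with the top bid and pays the second-highest, 110 points.
Surplus = 120 points − 110 points = 10 points.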